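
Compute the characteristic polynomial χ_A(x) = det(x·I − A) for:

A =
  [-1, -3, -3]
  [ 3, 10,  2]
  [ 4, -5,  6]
x^3 - 15*x^2 + 75*x - 125

Expanding det(x·I − A) (e.g. by cofactor expansion or by noting that A is similar to its Jordan form J, which has the same characteristic polynomial as A) gives
  χ_A(x) = x^3 - 15*x^2 + 75*x - 125
which factors as (x - 5)^3. The eigenvalues (with algebraic multiplicities) are λ = 5 with multiplicity 3.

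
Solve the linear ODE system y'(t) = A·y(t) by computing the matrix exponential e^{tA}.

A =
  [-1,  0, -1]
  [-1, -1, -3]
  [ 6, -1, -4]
e^{tA} =
  [-5*t^2*exp(-2*t)/2 + t*exp(-2*t) + exp(-2*t), t^2*exp(-2*t)/2, t^2*exp(-2*t)/2 - t*exp(-2*t)]
  [-10*t^2*exp(-2*t) - t*exp(-2*t), 2*t^2*exp(-2*t) + t*exp(-2*t) + exp(-2*t), 2*t^2*exp(-2*t) - 3*t*exp(-2*t)]
  [-5*t^2*exp(-2*t)/2 + 6*t*exp(-2*t), t^2*exp(-2*t)/2 - t*exp(-2*t), t^2*exp(-2*t)/2 - 2*t*exp(-2*t) + exp(-2*t)]

Strategy: write A = P · J · P⁻¹ where J is a Jordan canonical form, so e^{tA} = P · e^{tJ} · P⁻¹, and e^{tJ} can be computed block-by-block.

A has Jordan form
J =
  [-2,  1,  0]
  [ 0, -2,  1]
  [ 0,  0, -2]
(up to reordering of blocks).

Per-block formulas:
  For a 3×3 Jordan block J_3(-2): exp(t · J_3(-2)) = e^(-2t)·(I + t·N + (t^2/2)·N^2), where N is the 3×3 nilpotent shift.

After assembling e^{tJ} and conjugating by P, we get:

e^{tA} =
  [-5*t^2*exp(-2*t)/2 + t*exp(-2*t) + exp(-2*t), t^2*exp(-2*t)/2, t^2*exp(-2*t)/2 - t*exp(-2*t)]
  [-10*t^2*exp(-2*t) - t*exp(-2*t), 2*t^2*exp(-2*t) + t*exp(-2*t) + exp(-2*t), 2*t^2*exp(-2*t) - 3*t*exp(-2*t)]
  [-5*t^2*exp(-2*t)/2 + 6*t*exp(-2*t), t^2*exp(-2*t)/2 - t*exp(-2*t), t^2*exp(-2*t)/2 - 2*t*exp(-2*t) + exp(-2*t)]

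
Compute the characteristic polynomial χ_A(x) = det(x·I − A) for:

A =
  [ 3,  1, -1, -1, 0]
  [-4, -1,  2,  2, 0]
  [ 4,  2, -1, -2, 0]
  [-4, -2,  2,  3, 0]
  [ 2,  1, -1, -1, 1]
x^5 - 5*x^4 + 10*x^3 - 10*x^2 + 5*x - 1

Expanding det(x·I − A) (e.g. by cofactor expansion or by noting that A is similar to its Jordan form J, which has the same characteristic polynomial as A) gives
  χ_A(x) = x^5 - 5*x^4 + 10*x^3 - 10*x^2 + 5*x - 1
which factors as (x - 1)^5. The eigenvalues (with algebraic multiplicities) are λ = 1 with multiplicity 5.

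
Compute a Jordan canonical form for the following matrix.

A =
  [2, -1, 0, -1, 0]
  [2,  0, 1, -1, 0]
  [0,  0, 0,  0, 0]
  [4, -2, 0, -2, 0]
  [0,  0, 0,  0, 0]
J_3(0) ⊕ J_1(0) ⊕ J_1(0)

The characteristic polynomial is
  det(x·I − A) = x^5

Eigenvalues and multiplicities (the geometric multiplicity of λ is n − rank(A − λI), which equals the number of Jordan blocks for λ):
  λ = 0: algebraic multiplicity = 5, geometric multiplicity = 3

Determining the block sizes for each eigenvalue:
  λ = 0: with am = 5 and gm = 3, the partition is not yet determined (e.g. several partitions of 5 into 3 parts exist). Let N = A − (0)·I. Computing rank(N^1) = 2, rank(N^2) = 1, rank(N^3) = 0; the number of blocks of size ≥ j is rank(N^{j−1}) − rank(N^j), giving [3, 1, 1]. So we have 1 block(s) of size 3, 2 block(s) of size 1 → block sizes [3, 1, 1]

Assembling the blocks gives a Jordan form
J =
  [0, 1, 0, 0, 0]
  [0, 0, 1, 0, 0]
  [0, 0, 0, 0, 0]
  [0, 0, 0, 0, 0]
  [0, 0, 0, 0, 0]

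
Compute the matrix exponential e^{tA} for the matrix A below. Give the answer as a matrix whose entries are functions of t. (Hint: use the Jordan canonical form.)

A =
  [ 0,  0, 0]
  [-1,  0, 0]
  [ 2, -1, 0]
e^{tA} =
  [1, 0, 0]
  [-t, 1, 0]
  [t^2/2 + 2*t, -t, 1]

Strategy: write A = P · J · P⁻¹ where J is a Jordan canonical form, so e^{tA} = P · e^{tJ} · P⁻¹, and e^{tJ} can be computed block-by-block.

A has Jordan form
J =
  [0, 1, 0]
  [0, 0, 1]
  [0, 0, 0]
(up to reordering of blocks).

Per-block formulas:
  For a 3×3 Jordan block J_3(0): exp(t · J_3(0)) = e^(0t)·(I + t·N + (t^2/2)·N^2), where N is the 3×3 nilpotent shift.

After assembling e^{tJ} and conjugating by P, we get:

e^{tA} =
  [1, 0, 0]
  [-t, 1, 0]
  [t^2/2 + 2*t, -t, 1]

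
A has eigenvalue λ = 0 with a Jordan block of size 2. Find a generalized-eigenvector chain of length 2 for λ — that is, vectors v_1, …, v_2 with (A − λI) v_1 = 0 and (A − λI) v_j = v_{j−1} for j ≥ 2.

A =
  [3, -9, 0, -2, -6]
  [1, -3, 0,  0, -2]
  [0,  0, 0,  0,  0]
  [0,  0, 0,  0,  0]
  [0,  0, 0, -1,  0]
A Jordan chain for λ = 0 of length 2:
v_1 = (3, 1, 0, 0, 0)ᵀ
v_2 = (1, 0, 0, 0, 0)ᵀ

Let N = A − (0)·I. We want v_2 with N^2 v_2 = 0 but N^1 v_2 ≠ 0; then v_{j-1} := N · v_j for j = 2, …, 2.

Pick v_2 = (1, 0, 0, 0, 0)ᵀ.
Then v_1 = N · v_2 = (3, 1, 0, 0, 0)ᵀ.

Sanity check: (A − (0)·I) v_1 = (0, 0, 0, 0, 0)ᵀ = 0. ✓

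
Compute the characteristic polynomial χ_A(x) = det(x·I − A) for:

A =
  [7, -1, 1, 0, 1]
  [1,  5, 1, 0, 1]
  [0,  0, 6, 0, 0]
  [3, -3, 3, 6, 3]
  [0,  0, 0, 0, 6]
x^5 - 30*x^4 + 360*x^3 - 2160*x^2 + 6480*x - 7776

Expanding det(x·I − A) (e.g. by cofactor expansion or by noting that A is similar to its Jordan form J, which has the same characteristic polynomial as A) gives
  χ_A(x) = x^5 - 30*x^4 + 360*x^3 - 2160*x^2 + 6480*x - 7776
which factors as (x - 6)^5. The eigenvalues (with algebraic multiplicities) are λ = 6 with multiplicity 5.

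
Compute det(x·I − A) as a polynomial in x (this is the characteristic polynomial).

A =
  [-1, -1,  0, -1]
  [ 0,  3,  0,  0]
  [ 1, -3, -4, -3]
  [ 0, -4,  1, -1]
x^4 + 3*x^3 - 6*x^2 - 28*x - 24

Expanding det(x·I − A) (e.g. by cofactor expansion or by noting that A is similar to its Jordan form J, which has the same characteristic polynomial as A) gives
  χ_A(x) = x^4 + 3*x^3 - 6*x^2 - 28*x - 24
which factors as (x - 3)*(x + 2)^3. The eigenvalues (with algebraic multiplicities) are λ = -2 with multiplicity 3, λ = 3 with multiplicity 1.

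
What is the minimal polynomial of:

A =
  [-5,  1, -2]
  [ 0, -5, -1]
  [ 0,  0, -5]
x^3 + 15*x^2 + 75*x + 125

The characteristic polynomial is χ_A(x) = (x + 5)^3, so the eigenvalues are known. The minimal polynomial is
  m_A(x) = Π_λ (x − λ)^{k_λ}
where k_λ is the size of the *largest* Jordan block for λ (equivalently, the smallest k with (A − λI)^k v = 0 for every generalised eigenvector v of λ).

  λ = -5: largest Jordan block has size 3, contributing (x + 5)^3

So m_A(x) = (x + 5)^3 = x^3 + 15*x^2 + 75*x + 125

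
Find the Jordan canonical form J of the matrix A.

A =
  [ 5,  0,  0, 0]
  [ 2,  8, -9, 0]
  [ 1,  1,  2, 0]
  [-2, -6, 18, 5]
J_3(5) ⊕ J_1(5)

The characteristic polynomial is
  det(x·I − A) = x^4 - 20*x^3 + 150*x^2 - 500*x + 625 = (x - 5)^4

Eigenvalues and multiplicities (the geometric multiplicity of λ is n − rank(A − λI), which equals the number of Jordan blocks for λ):
  λ = 5: algebraic multiplicity = 4, geometric multiplicity = 2

Determining the block sizes for each eigenvalue:
  λ = 5: with am = 4 and gm = 2, the partition is not yet determined (e.g. several partitions of 4 into 2 parts exist). Let N = A − (5)·I. Computing rank(N^1) = 2, rank(N^2) = 1, rank(N^3) = 0; the number of blocks of size ≥ j is rank(N^{j−1}) − rank(N^j), giving [2, 1, 1]. So we have 1 block(s) of size 3, 1 block(s) of size 1 → block sizes [3, 1]

Assembling the blocks gives a Jordan form
J =
  [5, 1, 0, 0]
  [0, 5, 1, 0]
  [0, 0, 5, 0]
  [0, 0, 0, 5]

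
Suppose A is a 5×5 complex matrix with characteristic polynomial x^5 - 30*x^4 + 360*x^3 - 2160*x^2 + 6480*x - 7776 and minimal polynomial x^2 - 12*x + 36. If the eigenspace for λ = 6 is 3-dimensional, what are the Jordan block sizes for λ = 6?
Block sizes for λ = 6: [2, 2, 1]

Step 1 — from the characteristic polynomial, algebraic multiplicity of λ = 6 is 5. From dim ker(A − (6)·I) = 3, there are exactly 3 Jordan blocks for λ = 6.
Step 2 — from the minimal polynomial, the factor (x − 6)^2 tells us the largest block for λ = 6 has size 2.
Step 3 — with total size 5, 3 blocks, and largest block 2, the block sizes (in nonincreasing order) are [2, 2, 1].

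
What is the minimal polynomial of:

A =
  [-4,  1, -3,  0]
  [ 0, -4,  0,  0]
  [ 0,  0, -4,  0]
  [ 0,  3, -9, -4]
x^2 + 8*x + 16

The characteristic polynomial is χ_A(x) = (x + 4)^4, so the eigenvalues are known. The minimal polynomial is
  m_A(x) = Π_λ (x − λ)^{k_λ}
where k_λ is the size of the *largest* Jordan block for λ (equivalently, the smallest k with (A − λI)^k v = 0 for every generalised eigenvector v of λ).

  λ = -4: largest Jordan block has size 2, contributing (x + 4)^2

So m_A(x) = (x + 4)^2 = x^2 + 8*x + 16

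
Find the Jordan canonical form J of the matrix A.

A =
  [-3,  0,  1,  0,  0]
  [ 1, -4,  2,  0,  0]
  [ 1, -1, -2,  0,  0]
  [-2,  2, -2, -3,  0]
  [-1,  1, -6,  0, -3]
J_3(-3) ⊕ J_1(-3) ⊕ J_1(-3)

The characteristic polynomial is
  det(x·I − A) = x^5 + 15*x^4 + 90*x^3 + 270*x^2 + 405*x + 243 = (x + 3)^5

Eigenvalues and multiplicities (the geometric multiplicity of λ is n − rank(A − λI), which equals the number of Jordan blocks for λ):
  λ = -3: algebraic multiplicity = 5, geometric multiplicity = 3

Determining the block sizes for each eigenvalue:
  λ = -3: with am = 5 and gm = 3, the partition is not yet determined (e.g. several partitions of 5 into 3 parts exist). Let N = A − (-3)·I. Computing rank(N^1) = 2, rank(N^2) = 1, rank(N^3) = 0; the number of blocks of size ≥ j is rank(N^{j−1}) − rank(N^j), giving [3, 1, 1]. So we have 1 block(s) of size 3, 2 block(s) of size 1 → block sizes [3, 1, 1]

Assembling the blocks gives a Jordan form
J =
  [-3,  1,  0,  0,  0]
  [ 0, -3,  1,  0,  0]
  [ 0,  0, -3,  0,  0]
  [ 0,  0,  0, -3,  0]
  [ 0,  0,  0,  0, -3]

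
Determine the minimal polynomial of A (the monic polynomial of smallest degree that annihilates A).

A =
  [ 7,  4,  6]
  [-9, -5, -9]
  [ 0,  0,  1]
x^2 - 2*x + 1

The characteristic polynomial is χ_A(x) = (x - 1)^3, so the eigenvalues are known. The minimal polynomial is
  m_A(x) = Π_λ (x − λ)^{k_λ}
where k_λ is the size of the *largest* Jordan block for λ (equivalently, the smallest k with (A − λI)^k v = 0 for every generalised eigenvector v of λ).

  λ = 1: largest Jordan block has size 2, contributing (x − 1)^2

So m_A(x) = (x - 1)^2 = x^2 - 2*x + 1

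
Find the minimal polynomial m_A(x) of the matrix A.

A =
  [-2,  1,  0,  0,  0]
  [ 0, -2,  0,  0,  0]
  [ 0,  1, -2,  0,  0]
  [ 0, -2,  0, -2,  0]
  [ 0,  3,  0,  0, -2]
x^2 + 4*x + 4

The characteristic polynomial is χ_A(x) = (x + 2)^5, so the eigenvalues are known. The minimal polynomial is
  m_A(x) = Π_λ (x − λ)^{k_λ}
where k_λ is the size of the *largest* Jordan block for λ (equivalently, the smallest k with (A − λI)^k v = 0 for every generalised eigenvector v of λ).

  λ = -2: largest Jordan block has size 2, contributing (x + 2)^2

So m_A(x) = (x + 2)^2 = x^2 + 4*x + 4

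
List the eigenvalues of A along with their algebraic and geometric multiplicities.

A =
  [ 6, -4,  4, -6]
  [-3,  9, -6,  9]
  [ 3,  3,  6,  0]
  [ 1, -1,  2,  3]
λ = 6: alg = 4, geom = 2

Step 1 — factor the characteristic polynomial to read off the algebraic multiplicities:
  χ_A(x) = (x - 6)^4

Step 2 — compute geometric multiplicities via the rank-nullity identity g(λ) = n − rank(A − λI):
  rank(A − (6)·I) = 2, so dim ker(A − (6)·I) = n − 2 = 2

Summary:
  λ = 6: algebraic multiplicity = 4, geometric multiplicity = 2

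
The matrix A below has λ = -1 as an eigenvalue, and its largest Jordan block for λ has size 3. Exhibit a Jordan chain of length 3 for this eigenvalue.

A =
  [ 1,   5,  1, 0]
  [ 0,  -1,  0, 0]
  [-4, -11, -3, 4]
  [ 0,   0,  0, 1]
A Jordan chain for λ = -1 of length 3:
v_1 = (-1, 0, 2, 0)ᵀ
v_2 = (5, 0, -11, 0)ᵀ
v_3 = (0, 1, 0, 0)ᵀ

Let N = A − (-1)·I. We want v_3 with N^3 v_3 = 0 but N^2 v_3 ≠ 0; then v_{j-1} := N · v_j for j = 3, …, 2.

Pick v_3 = (0, 1, 0, 0)ᵀ.
Then v_2 = N · v_3 = (5, 0, -11, 0)ᵀ.
Then v_1 = N · v_2 = (-1, 0, 2, 0)ᵀ.

Sanity check: (A − (-1)·I) v_1 = (0, 0, 0, 0)ᵀ = 0. ✓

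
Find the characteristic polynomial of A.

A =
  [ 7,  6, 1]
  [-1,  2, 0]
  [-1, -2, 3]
x^3 - 12*x^2 + 48*x - 64

Expanding det(x·I − A) (e.g. by cofactor expansion or by noting that A is similar to its Jordan form J, which has the same characteristic polynomial as A) gives
  χ_A(x) = x^3 - 12*x^2 + 48*x - 64
which factors as (x - 4)^3. The eigenvalues (with algebraic multiplicities) are λ = 4 with multiplicity 3.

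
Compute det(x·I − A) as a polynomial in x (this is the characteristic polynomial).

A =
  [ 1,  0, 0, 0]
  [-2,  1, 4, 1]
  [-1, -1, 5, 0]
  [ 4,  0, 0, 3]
x^4 - 10*x^3 + 36*x^2 - 54*x + 27

Expanding det(x·I − A) (e.g. by cofactor expansion or by noting that A is similar to its Jordan form J, which has the same characteristic polynomial as A) gives
  χ_A(x) = x^4 - 10*x^3 + 36*x^2 - 54*x + 27
which factors as (x - 3)^3*(x - 1). The eigenvalues (with algebraic multiplicities) are λ = 1 with multiplicity 1, λ = 3 with multiplicity 3.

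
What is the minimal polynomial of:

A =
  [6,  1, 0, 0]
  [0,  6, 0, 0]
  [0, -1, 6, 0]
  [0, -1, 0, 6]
x^2 - 12*x + 36

The characteristic polynomial is χ_A(x) = (x - 6)^4, so the eigenvalues are known. The minimal polynomial is
  m_A(x) = Π_λ (x − λ)^{k_λ}
where k_λ is the size of the *largest* Jordan block for λ (equivalently, the smallest k with (A − λI)^k v = 0 for every generalised eigenvector v of λ).

  λ = 6: largest Jordan block has size 2, contributing (x − 6)^2

So m_A(x) = (x - 6)^2 = x^2 - 12*x + 36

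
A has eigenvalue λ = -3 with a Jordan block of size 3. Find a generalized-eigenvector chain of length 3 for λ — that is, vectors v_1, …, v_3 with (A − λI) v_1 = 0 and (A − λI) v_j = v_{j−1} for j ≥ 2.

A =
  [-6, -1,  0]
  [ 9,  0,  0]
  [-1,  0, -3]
A Jordan chain for λ = -3 of length 3:
v_1 = (0, 0, 3)ᵀ
v_2 = (-3, 9, -1)ᵀ
v_3 = (1, 0, 0)ᵀ

Let N = A − (-3)·I. We want v_3 with N^3 v_3 = 0 but N^2 v_3 ≠ 0; then v_{j-1} := N · v_j for j = 3, …, 2.

Pick v_3 = (1, 0, 0)ᵀ.
Then v_2 = N · v_3 = (-3, 9, -1)ᵀ.
Then v_1 = N · v_2 = (0, 0, 3)ᵀ.

Sanity check: (A − (-3)·I) v_1 = (0, 0, 0)ᵀ = 0. ✓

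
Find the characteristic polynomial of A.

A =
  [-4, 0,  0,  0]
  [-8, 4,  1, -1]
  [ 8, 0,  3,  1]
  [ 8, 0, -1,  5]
x^4 - 8*x^3 + 128*x - 256

Expanding det(x·I − A) (e.g. by cofactor expansion or by noting that A is similar to its Jordan form J, which has the same characteristic polynomial as A) gives
  χ_A(x) = x^4 - 8*x^3 + 128*x - 256
which factors as (x - 4)^3*(x + 4). The eigenvalues (with algebraic multiplicities) are λ = -4 with multiplicity 1, λ = 4 with multiplicity 3.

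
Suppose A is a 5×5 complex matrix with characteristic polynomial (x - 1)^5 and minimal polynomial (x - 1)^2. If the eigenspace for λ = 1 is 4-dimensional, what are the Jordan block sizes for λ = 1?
Block sizes for λ = 1: [2, 1, 1, 1]

Step 1 — from the characteristic polynomial, algebraic multiplicity of λ = 1 is 5. From dim ker(A − (1)·I) = 4, there are exactly 4 Jordan blocks for λ = 1.
Step 2 — from the minimal polynomial, the factor (x − 1)^2 tells us the largest block for λ = 1 has size 2.
Step 3 — with total size 5, 4 blocks, and largest block 2, the block sizes (in nonincreasing order) are [2, 1, 1, 1].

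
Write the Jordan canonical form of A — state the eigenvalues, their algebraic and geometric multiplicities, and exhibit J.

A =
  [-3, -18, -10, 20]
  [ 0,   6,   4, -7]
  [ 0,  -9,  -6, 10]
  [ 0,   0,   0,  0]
J_1(-3) ⊕ J_3(0)

The characteristic polynomial is
  det(x·I − A) = x^4 + 3*x^3 = x^3*(x + 3)

Eigenvalues and multiplicities (the geometric multiplicity of λ is n − rank(A − λI), which equals the number of Jordan blocks for λ):
  λ = -3: algebraic multiplicity = 1, geometric multiplicity = 1
  λ = 0: algebraic multiplicity = 3, geometric multiplicity = 1

Determining the block sizes for each eigenvalue:
  λ = -3: one block (gm = 1), so the single block has size am = 1 → block sizes [1]
  λ = 0: one block (gm = 1), so the single block has size am = 3 → block sizes [3]

Assembling the blocks gives a Jordan form
J =
  [-3, 0, 0, 0]
  [ 0, 0, 1, 0]
  [ 0, 0, 0, 1]
  [ 0, 0, 0, 0]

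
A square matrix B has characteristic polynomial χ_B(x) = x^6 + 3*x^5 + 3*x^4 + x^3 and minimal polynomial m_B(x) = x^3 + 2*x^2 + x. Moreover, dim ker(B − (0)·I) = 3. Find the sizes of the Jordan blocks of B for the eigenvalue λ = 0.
Block sizes for λ = 0: [1, 1, 1]

Step 1 — from the characteristic polynomial, algebraic multiplicity of λ = 0 is 3. From dim ker(B − (0)·I) = 3, there are exactly 3 Jordan blocks for λ = 0.
Step 2 — from the minimal polynomial, the factor (x − 0) tells us the largest block for λ = 0 has size 1.
Step 3 — with total size 3, 3 blocks, and largest block 1, the block sizes (in nonincreasing order) are [1, 1, 1].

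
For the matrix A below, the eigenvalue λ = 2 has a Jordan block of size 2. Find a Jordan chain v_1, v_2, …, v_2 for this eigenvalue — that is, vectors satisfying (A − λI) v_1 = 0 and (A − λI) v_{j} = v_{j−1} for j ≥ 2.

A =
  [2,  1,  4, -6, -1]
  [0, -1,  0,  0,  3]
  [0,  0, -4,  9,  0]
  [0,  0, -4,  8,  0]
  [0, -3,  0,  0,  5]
A Jordan chain for λ = 2 of length 2:
v_1 = (1, -3, 0, 0, -3)ᵀ
v_2 = (0, 1, 0, 0, 0)ᵀ

Let N = A − (2)·I. We want v_2 with N^2 v_2 = 0 but N^1 v_2 ≠ 0; then v_{j-1} := N · v_j for j = 2, …, 2.

Pick v_2 = (0, 1, 0, 0, 0)ᵀ.
Then v_1 = N · v_2 = (1, -3, 0, 0, -3)ᵀ.

Sanity check: (A − (2)·I) v_1 = (0, 0, 0, 0, 0)ᵀ = 0. ✓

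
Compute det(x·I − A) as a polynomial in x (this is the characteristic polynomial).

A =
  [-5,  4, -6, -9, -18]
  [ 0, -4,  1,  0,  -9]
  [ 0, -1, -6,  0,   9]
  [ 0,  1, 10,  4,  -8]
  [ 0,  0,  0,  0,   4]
x^5 + 7*x^4 - 29*x^3 - 235*x^2 + 200*x + 2000

Expanding det(x·I − A) (e.g. by cofactor expansion or by noting that A is similar to its Jordan form J, which has the same characteristic polynomial as A) gives
  χ_A(x) = x^5 + 7*x^4 - 29*x^3 - 235*x^2 + 200*x + 2000
which factors as (x - 4)^2*(x + 5)^3. The eigenvalues (with algebraic multiplicities) are λ = -5 with multiplicity 3, λ = 4 with multiplicity 2.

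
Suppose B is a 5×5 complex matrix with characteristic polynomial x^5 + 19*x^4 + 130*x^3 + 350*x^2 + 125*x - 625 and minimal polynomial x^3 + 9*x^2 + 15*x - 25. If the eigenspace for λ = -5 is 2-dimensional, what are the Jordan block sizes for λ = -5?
Block sizes for λ = -5: [2, 2]

Step 1 — from the characteristic polynomial, algebraic multiplicity of λ = -5 is 4. From dim ker(B − (-5)·I) = 2, there are exactly 2 Jordan blocks for λ = -5.
Step 2 — from the minimal polynomial, the factor (x + 5)^2 tells us the largest block for λ = -5 has size 2.
Step 3 — with total size 4, 2 blocks, and largest block 2, the block sizes (in nonincreasing order) are [2, 2].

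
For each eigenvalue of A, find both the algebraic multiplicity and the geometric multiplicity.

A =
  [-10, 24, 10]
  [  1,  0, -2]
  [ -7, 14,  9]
λ = -5: alg = 1, geom = 1; λ = 2: alg = 2, geom = 1

Step 1 — factor the characteristic polynomial to read off the algebraic multiplicities:
  χ_A(x) = (x - 2)^2*(x + 5)

Step 2 — compute geometric multiplicities via the rank-nullity identity g(λ) = n − rank(A − λI):
  rank(A − (-5)·I) = 2, so dim ker(A − (-5)·I) = n − 2 = 1
  rank(A − (2)·I) = 2, so dim ker(A − (2)·I) = n − 2 = 1

Summary:
  λ = -5: algebraic multiplicity = 1, geometric multiplicity = 1
  λ = 2: algebraic multiplicity = 2, geometric multiplicity = 1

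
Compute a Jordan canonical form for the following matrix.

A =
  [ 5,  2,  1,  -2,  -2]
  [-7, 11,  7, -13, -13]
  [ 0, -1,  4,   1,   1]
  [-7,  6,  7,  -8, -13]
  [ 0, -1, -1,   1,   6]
J_1(-2) ⊕ J_3(5) ⊕ J_1(5)

The characteristic polynomial is
  det(x·I − A) = x^5 - 18*x^4 + 110*x^3 - 200*x^2 - 375*x + 1250 = (x - 5)^4*(x + 2)

Eigenvalues and multiplicities (the geometric multiplicity of λ is n − rank(A − λI), which equals the number of Jordan blocks for λ):
  λ = -2: algebraic multiplicity = 1, geometric multiplicity = 1
  λ = 5: algebraic multiplicity = 4, geometric multiplicity = 2

Determining the block sizes for each eigenvalue:
  λ = -2: one block (gm = 1), so the single block has size am = 1 → block sizes [1]
  λ = 5: with am = 4 and gm = 2, the partition is not yet determined (e.g. several partitions of 4 into 2 parts exist). Let N = A − (5)·I. Computing rank(N^1) = 3, rank(N^2) = 2, rank(N^3) = 1; the number of blocks of size ≥ j is rank(N^{j−1}) − rank(N^j), giving [2, 1, 1]. So we have 1 block(s) of size 3, 1 block(s) of size 1 → block sizes [3, 1]

Assembling the blocks gives a Jordan form
J =
  [-2, 0, 0, 0, 0]
  [ 0, 5, 1, 0, 0]
  [ 0, 0, 5, 1, 0]
  [ 0, 0, 0, 5, 0]
  [ 0, 0, 0, 0, 5]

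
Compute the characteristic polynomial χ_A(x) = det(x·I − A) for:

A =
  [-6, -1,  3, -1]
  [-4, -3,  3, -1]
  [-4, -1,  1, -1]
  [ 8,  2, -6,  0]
x^4 + 8*x^3 + 24*x^2 + 32*x + 16

Expanding det(x·I − A) (e.g. by cofactor expansion or by noting that A is similar to its Jordan form J, which has the same characteristic polynomial as A) gives
  χ_A(x) = x^4 + 8*x^3 + 24*x^2 + 32*x + 16
which factors as (x + 2)^4. The eigenvalues (with algebraic multiplicities) are λ = -2 with multiplicity 4.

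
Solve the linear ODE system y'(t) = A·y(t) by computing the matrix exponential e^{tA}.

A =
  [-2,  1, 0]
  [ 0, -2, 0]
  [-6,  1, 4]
e^{tA} =
  [exp(-2*t), t*exp(-2*t), 0]
  [0, exp(-2*t), 0]
  [-exp(4*t) + exp(-2*t), t*exp(-2*t), exp(4*t)]

Strategy: write A = P · J · P⁻¹ where J is a Jordan canonical form, so e^{tA} = P · e^{tJ} · P⁻¹, and e^{tJ} can be computed block-by-block.

A has Jordan form
J =
  [-2,  1, 0]
  [ 0, -2, 0]
  [ 0,  0, 4]
(up to reordering of blocks).

Per-block formulas:
  For a 2×2 Jordan block J_2(-2): exp(t · J_2(-2)) = e^(-2t)·(I + t·N), where N is the 2×2 nilpotent shift.
  For a 1×1 block at λ = 4: exp(t · [4]) = [e^(4t)].

After assembling e^{tJ} and conjugating by P, we get:

e^{tA} =
  [exp(-2*t), t*exp(-2*t), 0]
  [0, exp(-2*t), 0]
  [-exp(4*t) + exp(-2*t), t*exp(-2*t), exp(4*t)]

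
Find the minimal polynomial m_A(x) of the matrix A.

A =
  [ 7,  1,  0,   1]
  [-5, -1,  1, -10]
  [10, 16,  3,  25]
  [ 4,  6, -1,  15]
x^2 - 12*x + 36

The characteristic polynomial is χ_A(x) = (x - 6)^4, so the eigenvalues are known. The minimal polynomial is
  m_A(x) = Π_λ (x − λ)^{k_λ}
where k_λ is the size of the *largest* Jordan block for λ (equivalently, the smallest k with (A − λI)^k v = 0 for every generalised eigenvector v of λ).

  λ = 6: largest Jordan block has size 2, contributing (x − 6)^2

So m_A(x) = (x - 6)^2 = x^2 - 12*x + 36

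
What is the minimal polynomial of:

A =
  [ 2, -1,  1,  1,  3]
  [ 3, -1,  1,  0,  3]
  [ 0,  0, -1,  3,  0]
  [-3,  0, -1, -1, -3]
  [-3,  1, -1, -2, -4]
x^3 + 3*x^2 + 3*x + 1

The characteristic polynomial is χ_A(x) = (x + 1)^5, so the eigenvalues are known. The minimal polynomial is
  m_A(x) = Π_λ (x − λ)^{k_λ}
where k_λ is the size of the *largest* Jordan block for λ (equivalently, the smallest k with (A − λI)^k v = 0 for every generalised eigenvector v of λ).

  λ = -1: largest Jordan block has size 3, contributing (x + 1)^3

So m_A(x) = (x + 1)^3 = x^3 + 3*x^2 + 3*x + 1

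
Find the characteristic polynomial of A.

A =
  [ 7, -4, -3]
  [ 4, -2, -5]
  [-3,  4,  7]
x^3 - 12*x^2 + 48*x - 64

Expanding det(x·I − A) (e.g. by cofactor expansion or by noting that A is similar to its Jordan form J, which has the same characteristic polynomial as A) gives
  χ_A(x) = x^3 - 12*x^2 + 48*x - 64
which factors as (x - 4)^3. The eigenvalues (with algebraic multiplicities) are λ = 4 with multiplicity 3.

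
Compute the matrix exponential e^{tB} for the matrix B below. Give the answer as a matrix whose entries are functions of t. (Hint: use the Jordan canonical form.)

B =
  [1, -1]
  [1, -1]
e^{tB} =
  [t + 1, -t]
  [t, 1 - t]

Strategy: write B = P · J · P⁻¹ where J is a Jordan canonical form, so e^{tB} = P · e^{tJ} · P⁻¹, and e^{tJ} can be computed block-by-block.

B has Jordan form
J =
  [0, 1]
  [0, 0]
(up to reordering of blocks).

Per-block formulas:
  For a 2×2 Jordan block J_2(0): exp(t · J_2(0)) = e^(0t)·(I + t·N), where N is the 2×2 nilpotent shift.

After assembling e^{tJ} and conjugating by P, we get:

e^{tB} =
  [t + 1, -t]
  [t, 1 - t]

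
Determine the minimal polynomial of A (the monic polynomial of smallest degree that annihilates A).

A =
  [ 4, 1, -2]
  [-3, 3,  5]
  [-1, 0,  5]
x^3 - 12*x^2 + 48*x - 64

The characteristic polynomial is χ_A(x) = (x - 4)^3, so the eigenvalues are known. The minimal polynomial is
  m_A(x) = Π_λ (x − λ)^{k_λ}
where k_λ is the size of the *largest* Jordan block for λ (equivalently, the smallest k with (A − λI)^k v = 0 for every generalised eigenvector v of λ).

  λ = 4: largest Jordan block has size 3, contributing (x − 4)^3

So m_A(x) = (x - 4)^3 = x^3 - 12*x^2 + 48*x - 64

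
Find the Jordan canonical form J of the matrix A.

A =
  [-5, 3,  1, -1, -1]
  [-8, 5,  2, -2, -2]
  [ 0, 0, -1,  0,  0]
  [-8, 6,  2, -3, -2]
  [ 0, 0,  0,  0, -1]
J_2(-1) ⊕ J_1(-1) ⊕ J_1(-1) ⊕ J_1(-1)

The characteristic polynomial is
  det(x·I − A) = x^5 + 5*x^4 + 10*x^3 + 10*x^2 + 5*x + 1 = (x + 1)^5

Eigenvalues and multiplicities (the geometric multiplicity of λ is n − rank(A − λI), which equals the number of Jordan blocks for λ):
  λ = -1: algebraic multiplicity = 5, geometric multiplicity = 4

Determining the block sizes for each eigenvalue:
  λ = -1: 4 blocks summing to 5 forces exactly one block of size 2 and the rest size 1 → block sizes [2, 1, 1, 1]

Assembling the blocks gives a Jordan form
J =
  [-1,  1,  0,  0,  0]
  [ 0, -1,  0,  0,  0]
  [ 0,  0, -1,  0,  0]
  [ 0,  0,  0, -1,  0]
  [ 0,  0,  0,  0, -1]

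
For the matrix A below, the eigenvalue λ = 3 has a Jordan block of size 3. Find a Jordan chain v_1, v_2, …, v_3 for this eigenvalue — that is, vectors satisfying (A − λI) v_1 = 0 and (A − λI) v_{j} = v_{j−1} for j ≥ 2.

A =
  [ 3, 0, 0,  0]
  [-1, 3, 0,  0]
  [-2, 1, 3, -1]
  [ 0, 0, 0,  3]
A Jordan chain for λ = 3 of length 3:
v_1 = (0, 0, -1, 0)ᵀ
v_2 = (0, -1, -2, 0)ᵀ
v_3 = (1, 0, 0, 0)ᵀ

Let N = A − (3)·I. We want v_3 with N^3 v_3 = 0 but N^2 v_3 ≠ 0; then v_{j-1} := N · v_j for j = 3, …, 2.

Pick v_3 = (1, 0, 0, 0)ᵀ.
Then v_2 = N · v_3 = (0, -1, -2, 0)ᵀ.
Then v_1 = N · v_2 = (0, 0, -1, 0)ᵀ.

Sanity check: (A − (3)·I) v_1 = (0, 0, 0, 0)ᵀ = 0. ✓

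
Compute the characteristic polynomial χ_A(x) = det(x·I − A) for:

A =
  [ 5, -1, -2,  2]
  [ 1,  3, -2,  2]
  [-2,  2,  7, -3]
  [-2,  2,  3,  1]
x^4 - 16*x^3 + 96*x^2 - 256*x + 256

Expanding det(x·I − A) (e.g. by cofactor expansion or by noting that A is similar to its Jordan form J, which has the same characteristic polynomial as A) gives
  χ_A(x) = x^4 - 16*x^3 + 96*x^2 - 256*x + 256
which factors as (x - 4)^4. The eigenvalues (with algebraic multiplicities) are λ = 4 with multiplicity 4.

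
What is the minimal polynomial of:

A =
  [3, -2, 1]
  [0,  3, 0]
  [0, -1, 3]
x^3 - 9*x^2 + 27*x - 27

The characteristic polynomial is χ_A(x) = (x - 3)^3, so the eigenvalues are known. The minimal polynomial is
  m_A(x) = Π_λ (x − λ)^{k_λ}
where k_λ is the size of the *largest* Jordan block for λ (equivalently, the smallest k with (A − λI)^k v = 0 for every generalised eigenvector v of λ).

  λ = 3: largest Jordan block has size 3, contributing (x − 3)^3

So m_A(x) = (x - 3)^3 = x^3 - 9*x^2 + 27*x - 27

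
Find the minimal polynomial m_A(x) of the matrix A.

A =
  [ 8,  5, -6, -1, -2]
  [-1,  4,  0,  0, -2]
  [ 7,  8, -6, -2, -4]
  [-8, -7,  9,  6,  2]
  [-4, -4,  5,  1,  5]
x^5 - 17*x^4 + 115*x^3 - 387*x^2 + 648*x - 432

The characteristic polynomial is χ_A(x) = (x - 4)^2*(x - 3)^3, so the eigenvalues are known. The minimal polynomial is
  m_A(x) = Π_λ (x − λ)^{k_λ}
where k_λ is the size of the *largest* Jordan block for λ (equivalently, the smallest k with (A − λI)^k v = 0 for every generalised eigenvector v of λ).

  λ = 3: largest Jordan block has size 3, contributing (x − 3)^3
  λ = 4: largest Jordan block has size 2, contributing (x − 4)^2

So m_A(x) = (x - 4)^2*(x - 3)^3 = x^5 - 17*x^4 + 115*x^3 - 387*x^2 + 648*x - 432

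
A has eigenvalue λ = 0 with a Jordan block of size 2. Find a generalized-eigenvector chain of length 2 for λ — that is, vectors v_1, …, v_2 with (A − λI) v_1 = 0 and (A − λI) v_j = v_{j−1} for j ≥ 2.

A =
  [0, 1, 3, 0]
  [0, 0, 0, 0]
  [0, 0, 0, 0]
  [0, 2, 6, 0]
A Jordan chain for λ = 0 of length 2:
v_1 = (1, 0, 0, 2)ᵀ
v_2 = (0, 1, 0, 0)ᵀ

Let N = A − (0)·I. We want v_2 with N^2 v_2 = 0 but N^1 v_2 ≠ 0; then v_{j-1} := N · v_j for j = 2, …, 2.

Pick v_2 = (0, 1, 0, 0)ᵀ.
Then v_1 = N · v_2 = (1, 0, 0, 2)ᵀ.

Sanity check: (A − (0)·I) v_1 = (0, 0, 0, 0)ᵀ = 0. ✓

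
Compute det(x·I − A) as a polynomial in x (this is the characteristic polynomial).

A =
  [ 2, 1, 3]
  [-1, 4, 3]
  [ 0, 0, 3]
x^3 - 9*x^2 + 27*x - 27

Expanding det(x·I − A) (e.g. by cofactor expansion or by noting that A is similar to its Jordan form J, which has the same characteristic polynomial as A) gives
  χ_A(x) = x^3 - 9*x^2 + 27*x - 27
which factors as (x - 3)^3. The eigenvalues (with algebraic multiplicities) are λ = 3 with multiplicity 3.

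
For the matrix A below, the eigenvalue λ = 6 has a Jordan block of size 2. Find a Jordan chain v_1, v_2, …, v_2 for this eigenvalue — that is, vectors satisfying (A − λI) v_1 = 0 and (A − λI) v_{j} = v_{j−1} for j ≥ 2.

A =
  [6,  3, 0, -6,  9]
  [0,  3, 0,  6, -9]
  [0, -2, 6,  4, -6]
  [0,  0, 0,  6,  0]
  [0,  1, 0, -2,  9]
A Jordan chain for λ = 6 of length 2:
v_1 = (3, -3, -2, 0, 1)ᵀ
v_2 = (0, 1, 0, 0, 0)ᵀ

Let N = A − (6)·I. We want v_2 with N^2 v_2 = 0 but N^1 v_2 ≠ 0; then v_{j-1} := N · v_j for j = 2, …, 2.

Pick v_2 = (0, 1, 0, 0, 0)ᵀ.
Then v_1 = N · v_2 = (3, -3, -2, 0, 1)ᵀ.

Sanity check: (A − (6)·I) v_1 = (0, 0, 0, 0, 0)ᵀ = 0. ✓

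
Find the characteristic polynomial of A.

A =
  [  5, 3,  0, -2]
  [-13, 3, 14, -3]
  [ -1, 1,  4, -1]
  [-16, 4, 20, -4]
x^4 - 8*x^3 + 24*x^2 - 32*x + 16

Expanding det(x·I − A) (e.g. by cofactor expansion or by noting that A is similar to its Jordan form J, which has the same characteristic polynomial as A) gives
  χ_A(x) = x^4 - 8*x^3 + 24*x^2 - 32*x + 16
which factors as (x - 2)^4. The eigenvalues (with algebraic multiplicities) are λ = 2 with multiplicity 4.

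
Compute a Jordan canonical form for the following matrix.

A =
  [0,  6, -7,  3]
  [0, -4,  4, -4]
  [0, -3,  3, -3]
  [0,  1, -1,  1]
J_2(0) ⊕ J_2(0)

The characteristic polynomial is
  det(x·I − A) = x^4

Eigenvalues and multiplicities (the geometric multiplicity of λ is n − rank(A − λI), which equals the number of Jordan blocks for λ):
  λ = 0: algebraic multiplicity = 4, geometric multiplicity = 2

Determining the block sizes for each eigenvalue:
  λ = 0: with am = 4 and gm = 2, the partition is not yet determined (e.g. several partitions of 4 into 2 parts exist). Let N = A − (0)·I. Computing rank(N^1) = 2, rank(N^2) = 0; the number of blocks of size ≥ j is rank(N^{j−1}) − rank(N^j), giving [2, 2]. So we have 2 block(s) of size 2 → block sizes [2, 2]

Assembling the blocks gives a Jordan form
J =
  [0, 1, 0, 0]
  [0, 0, 0, 0]
  [0, 0, 0, 1]
  [0, 0, 0, 0]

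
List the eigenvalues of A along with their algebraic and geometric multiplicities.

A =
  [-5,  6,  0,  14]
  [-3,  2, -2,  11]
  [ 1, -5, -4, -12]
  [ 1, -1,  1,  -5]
λ = -3: alg = 4, geom = 2

Step 1 — factor the characteristic polynomial to read off the algebraic multiplicities:
  χ_A(x) = (x + 3)^4

Step 2 — compute geometric multiplicities via the rank-nullity identity g(λ) = n − rank(A − λI):
  rank(A − (-3)·I) = 2, so dim ker(A − (-3)·I) = n − 2 = 2

Summary:
  λ = -3: algebraic multiplicity = 4, geometric multiplicity = 2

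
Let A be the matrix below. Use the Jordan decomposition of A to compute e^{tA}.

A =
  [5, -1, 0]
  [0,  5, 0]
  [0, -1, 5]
e^{tA} =
  [exp(5*t), -t*exp(5*t), 0]
  [0, exp(5*t), 0]
  [0, -t*exp(5*t), exp(5*t)]

Strategy: write A = P · J · P⁻¹ where J is a Jordan canonical form, so e^{tA} = P · e^{tJ} · P⁻¹, and e^{tJ} can be computed block-by-block.

A has Jordan form
J =
  [5, 1, 0]
  [0, 5, 0]
  [0, 0, 5]
(up to reordering of blocks).

Per-block formulas:
  For a 1×1 block at λ = 5: exp(t · [5]) = [e^(5t)].
  For a 2×2 Jordan block J_2(5): exp(t · J_2(5)) = e^(5t)·(I + t·N), where N is the 2×2 nilpotent shift.

After assembling e^{tJ} and conjugating by P, we get:

e^{tA} =
  [exp(5*t), -t*exp(5*t), 0]
  [0, exp(5*t), 0]
  [0, -t*exp(5*t), exp(5*t)]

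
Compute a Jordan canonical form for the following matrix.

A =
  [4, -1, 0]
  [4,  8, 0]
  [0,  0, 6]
J_2(6) ⊕ J_1(6)

The characteristic polynomial is
  det(x·I − A) = x^3 - 18*x^2 + 108*x - 216 = (x - 6)^3

Eigenvalues and multiplicities (the geometric multiplicity of λ is n − rank(A − λI), which equals the number of Jordan blocks for λ):
  λ = 6: algebraic multiplicity = 3, geometric multiplicity = 2

Determining the block sizes for each eigenvalue:
  λ = 6: 2 blocks summing to 3 forces exactly one block of size 2 and the rest size 1 → block sizes [2, 1]

Assembling the blocks gives a Jordan form
J =
  [6, 1, 0]
  [0, 6, 0]
  [0, 0, 6]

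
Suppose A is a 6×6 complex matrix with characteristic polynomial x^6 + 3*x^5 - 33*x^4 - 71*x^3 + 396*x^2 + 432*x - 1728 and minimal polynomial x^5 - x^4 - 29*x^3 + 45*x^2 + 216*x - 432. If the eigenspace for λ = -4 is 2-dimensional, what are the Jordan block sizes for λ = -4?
Block sizes for λ = -4: [2, 1]

Step 1 — from the characteristic polynomial, algebraic multiplicity of λ = -4 is 3. From dim ker(A − (-4)·I) = 2, there are exactly 2 Jordan blocks for λ = -4.
Step 2 — from the minimal polynomial, the factor (x + 4)^2 tells us the largest block for λ = -4 has size 2.
Step 3 — with total size 3, 2 blocks, and largest block 2, the block sizes (in nonincreasing order) are [2, 1].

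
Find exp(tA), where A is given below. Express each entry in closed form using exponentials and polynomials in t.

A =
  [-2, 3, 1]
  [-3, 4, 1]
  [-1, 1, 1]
e^{tA} =
  [-t^2*exp(t)/2 - 3*t*exp(t) + exp(t), t^2*exp(t)/2 + 3*t*exp(t), t*exp(t)]
  [-t^2*exp(t)/2 - 3*t*exp(t), t^2*exp(t)/2 + 3*t*exp(t) + exp(t), t*exp(t)]
  [-t*exp(t), t*exp(t), exp(t)]

Strategy: write A = P · J · P⁻¹ where J is a Jordan canonical form, so e^{tA} = P · e^{tJ} · P⁻¹, and e^{tJ} can be computed block-by-block.

A has Jordan form
J =
  [1, 1, 0]
  [0, 1, 1]
  [0, 0, 1]
(up to reordering of blocks).

Per-block formulas:
  For a 3×3 Jordan block J_3(1): exp(t · J_3(1)) = e^(1t)·(I + t·N + (t^2/2)·N^2), where N is the 3×3 nilpotent shift.

After assembling e^{tJ} and conjugating by P, we get:

e^{tA} =
  [-t^2*exp(t)/2 - 3*t*exp(t) + exp(t), t^2*exp(t)/2 + 3*t*exp(t), t*exp(t)]
  [-t^2*exp(t)/2 - 3*t*exp(t), t^2*exp(t)/2 + 3*t*exp(t) + exp(t), t*exp(t)]
  [-t*exp(t), t*exp(t), exp(t)]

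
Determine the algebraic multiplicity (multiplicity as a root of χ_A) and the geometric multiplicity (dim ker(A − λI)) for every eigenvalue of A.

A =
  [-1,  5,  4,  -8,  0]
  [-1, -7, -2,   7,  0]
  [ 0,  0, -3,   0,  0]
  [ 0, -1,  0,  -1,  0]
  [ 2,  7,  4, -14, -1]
λ = -3: alg = 4, geom = 2; λ = -1: alg = 1, geom = 1

Step 1 — factor the characteristic polynomial to read off the algebraic multiplicities:
  χ_A(x) = (x + 1)*(x + 3)^4

Step 2 — compute geometric multiplicities via the rank-nullity identity g(λ) = n − rank(A − λI):
  rank(A − (-3)·I) = 3, so dim ker(A − (-3)·I) = n − 3 = 2
  rank(A − (-1)·I) = 4, so dim ker(A − (-1)·I) = n − 4 = 1

Summary:
  λ = -3: algebraic multiplicity = 4, geometric multiplicity = 2
  λ = -1: algebraic multiplicity = 1, geometric multiplicity = 1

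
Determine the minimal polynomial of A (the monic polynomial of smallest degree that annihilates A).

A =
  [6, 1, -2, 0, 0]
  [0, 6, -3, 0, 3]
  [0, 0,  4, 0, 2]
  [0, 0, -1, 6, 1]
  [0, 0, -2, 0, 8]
x^3 - 18*x^2 + 108*x - 216

The characteristic polynomial is χ_A(x) = (x - 6)^5, so the eigenvalues are known. The minimal polynomial is
  m_A(x) = Π_λ (x − λ)^{k_λ}
where k_λ is the size of the *largest* Jordan block for λ (equivalently, the smallest k with (A − λI)^k v = 0 for every generalised eigenvector v of λ).

  λ = 6: largest Jordan block has size 3, contributing (x − 6)^3

So m_A(x) = (x - 6)^3 = x^3 - 18*x^2 + 108*x - 216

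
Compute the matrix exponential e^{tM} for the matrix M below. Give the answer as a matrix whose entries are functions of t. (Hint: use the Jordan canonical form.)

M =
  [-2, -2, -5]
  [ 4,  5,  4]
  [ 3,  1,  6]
e^{tM} =
  [t^2*exp(3*t) - 5*t*exp(3*t) + exp(3*t), t^2*exp(3*t)/2 - 2*t*exp(3*t), t^2*exp(3*t) - 5*t*exp(3*t)]
  [4*t*exp(3*t), 2*t*exp(3*t) + exp(3*t), 4*t*exp(3*t)]
  [-t^2*exp(3*t) + 3*t*exp(3*t), -t^2*exp(3*t)/2 + t*exp(3*t), -t^2*exp(3*t) + 3*t*exp(3*t) + exp(3*t)]

Strategy: write M = P · J · P⁻¹ where J is a Jordan canonical form, so e^{tM} = P · e^{tJ} · P⁻¹, and e^{tJ} can be computed block-by-block.

M has Jordan form
J =
  [3, 1, 0]
  [0, 3, 1]
  [0, 0, 3]
(up to reordering of blocks).

Per-block formulas:
  For a 3×3 Jordan block J_3(3): exp(t · J_3(3)) = e^(3t)·(I + t·N + (t^2/2)·N^2), where N is the 3×3 nilpotent shift.

After assembling e^{tJ} and conjugating by P, we get:

e^{tM} =
  [t^2*exp(3*t) - 5*t*exp(3*t) + exp(3*t), t^2*exp(3*t)/2 - 2*t*exp(3*t), t^2*exp(3*t) - 5*t*exp(3*t)]
  [4*t*exp(3*t), 2*t*exp(3*t) + exp(3*t), 4*t*exp(3*t)]
  [-t^2*exp(3*t) + 3*t*exp(3*t), -t^2*exp(3*t)/2 + t*exp(3*t), -t^2*exp(3*t) + 3*t*exp(3*t) + exp(3*t)]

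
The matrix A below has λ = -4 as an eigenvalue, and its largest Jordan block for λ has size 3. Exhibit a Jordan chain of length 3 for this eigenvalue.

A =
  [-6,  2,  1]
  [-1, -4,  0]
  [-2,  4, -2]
A Jordan chain for λ = -4 of length 3:
v_1 = (0, 2, -4)ᵀ
v_2 = (-2, -1, -2)ᵀ
v_3 = (1, 0, 0)ᵀ

Let N = A − (-4)·I. We want v_3 with N^3 v_3 = 0 but N^2 v_3 ≠ 0; then v_{j-1} := N · v_j for j = 3, …, 2.

Pick v_3 = (1, 0, 0)ᵀ.
Then v_2 = N · v_3 = (-2, -1, -2)ᵀ.
Then v_1 = N · v_2 = (0, 2, -4)ᵀ.

Sanity check: (A − (-4)·I) v_1 = (0, 0, 0)ᵀ = 0. ✓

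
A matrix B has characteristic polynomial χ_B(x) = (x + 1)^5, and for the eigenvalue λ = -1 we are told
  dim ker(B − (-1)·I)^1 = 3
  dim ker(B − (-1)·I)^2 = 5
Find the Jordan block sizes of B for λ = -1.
Block sizes for λ = -1: [2, 2, 1]

From the dimensions of kernels of powers, the number of Jordan blocks of size at least j is d_j − d_{j−1} where d_j = dim ker(N^j) (with d_0 = 0). Computing the differences gives [3, 2].
The number of blocks of size exactly k is (#blocks of size ≥ k) − (#blocks of size ≥ k + 1), so the partition is: 1 block(s) of size 1, 2 block(s) of size 2.
In nonincreasing order the block sizes are [2, 2, 1].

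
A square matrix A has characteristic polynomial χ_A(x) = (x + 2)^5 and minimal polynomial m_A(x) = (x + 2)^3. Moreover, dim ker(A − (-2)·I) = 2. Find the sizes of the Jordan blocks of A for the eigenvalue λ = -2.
Block sizes for λ = -2: [3, 2]

Step 1 — from the characteristic polynomial, algebraic multiplicity of λ = -2 is 5. From dim ker(A − (-2)·I) = 2, there are exactly 2 Jordan blocks for λ = -2.
Step 2 — from the minimal polynomial, the factor (x + 2)^3 tells us the largest block for λ = -2 has size 3.
Step 3 — with total size 5, 2 blocks, and largest block 3, the block sizes (in nonincreasing order) are [3, 2].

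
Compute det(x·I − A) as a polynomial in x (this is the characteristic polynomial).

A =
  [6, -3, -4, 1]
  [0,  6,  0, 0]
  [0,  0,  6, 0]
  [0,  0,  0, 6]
x^4 - 24*x^3 + 216*x^2 - 864*x + 1296

Expanding det(x·I − A) (e.g. by cofactor expansion or by noting that A is similar to its Jordan form J, which has the same characteristic polynomial as A) gives
  χ_A(x) = x^4 - 24*x^3 + 216*x^2 - 864*x + 1296
which factors as (x - 6)^4. The eigenvalues (with algebraic multiplicities) are λ = 6 with multiplicity 4.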